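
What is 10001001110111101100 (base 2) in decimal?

Sum of powers of 2 for each 1-bit:
2^2 + 2^3 + 2^5 + 2^6 + 2^7 + 2^8 + 2^10 + 2^11 + 2^12 + 2^15 + 2^19
= 4 + 8 + 32 + 64 + 128 + 256 + 1024 + 2048 + 4096 + 32768 + 524288
= 564716



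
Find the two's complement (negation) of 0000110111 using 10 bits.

Original: 0000110111
Step 1 - Invert all bits: 1111001000
Step 2 - Add 1: 1111001001
Verification: 0000110111 + 1111001001 = 10000000000; discarding the end carry (carry out of the top bit) leaves the 10-bit value 0000000000, as required for x + (-x)



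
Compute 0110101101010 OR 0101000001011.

OR: 1 when either bit is 1
  0110101101010
| 0101000001011
---------------
  0111101101011
Decimal: 3434 | 2571 = 3947



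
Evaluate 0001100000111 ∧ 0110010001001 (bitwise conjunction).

AND: 1 only when both bits are 1
  0001100000111
& 0110010001001
---------------
  0000000000001
Decimal: 775 & 3209 = 1



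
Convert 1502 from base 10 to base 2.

Using repeated division by 2:
1502 ÷ 2 = 751 remainder 0
751 ÷ 2 = 375 remainder 1
375 ÷ 2 = 187 remainder 1
187 ÷ 2 = 93 remainder 1
93 ÷ 2 = 46 remainder 1
46 ÷ 2 = 23 remainder 0
23 ÷ 2 = 11 remainder 1
11 ÷ 2 = 5 remainder 1
5 ÷ 2 = 2 remainder 1
2 ÷ 2 = 1 remainder 0
1 ÷ 2 = 0 remainder 1
Reading remainders bottom to top: 10111011110



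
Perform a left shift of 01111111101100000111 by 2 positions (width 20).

Original: 01111111101100000111 (decimal 523015)
Shift left by 2 positions
Append 2 zeros on the right and drop the 2 high bits that overflow the 20-bit width
Result: 11111110110000011100 (decimal 1043484)
Equivalent: 523015 << 2 = 523015 × 2^2 = 2092060, truncated to 20 bits = 1043484



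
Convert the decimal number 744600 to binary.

Using repeated division by 2:
744600 ÷ 2 = 372300 remainder 0
372300 ÷ 2 = 186150 remainder 0
186150 ÷ 2 = 93075 remainder 0
93075 ÷ 2 = 46537 remainder 1
46537 ÷ 2 = 23268 remainder 1
23268 ÷ 2 = 11634 remainder 0
11634 ÷ 2 = 5817 remainder 0
5817 ÷ 2 = 2908 remainder 1
2908 ÷ 2 = 1454 remainder 0
1454 ÷ 2 = 727 remainder 0
727 ÷ 2 = 363 remainder 1
363 ÷ 2 = 181 remainder 1
181 ÷ 2 = 90 remainder 1
90 ÷ 2 = 45 remainder 0
45 ÷ 2 = 22 remainder 1
22 ÷ 2 = 11 remainder 0
11 ÷ 2 = 5 remainder 1
5 ÷ 2 = 2 remainder 1
2 ÷ 2 = 1 remainder 0
1 ÷ 2 = 0 remainder 1
Reading remainders bottom to top: 10110101110010011000



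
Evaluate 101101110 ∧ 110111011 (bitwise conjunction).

AND: 1 only when both bits are 1
  101101110
& 110111011
-----------
  100101010
Decimal: 366 & 443 = 298



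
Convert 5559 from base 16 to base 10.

Expand by place value (powers of 16):
5559 = 5 × 16^3 + 5 × 16^2 + 5 × 16^1 + 9 × 16^0
= 5 × 4096 + 5 × 256 + 5 × 16 + 9 × 1
= 20480 + 1280 + 80 + 9
= 21849



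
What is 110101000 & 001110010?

AND: 1 only when both bits are 1
  110101000
& 001110010
-----------
  000100000
Decimal: 424 & 114 = 32



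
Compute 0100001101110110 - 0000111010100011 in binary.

Method 1 - Direct subtraction (column by column from the right: bit − bit − borrow-in; if negative, add 2 and borrow 1 from the next column):
borrow: 0111100100000110
        0100001101110110
-       0000111010100011
------------------------
        0011010011010011

Method 2 - Add two's complement:
Two's complement of 0000111010100011: invert → 1111000101011100, add 1 → 1111000101011101
  0100001101110110
+ 1111000101011101
------------------
 10011010011010011  (end carry out of the top bit = 1)
Discarding the end carry: 0011010011010011
Decimal check:
  0100001101110110 = 16384 + 512 + 256 + 64 + 32 + 16 + 4 + 2 = 17270
  0000111010100011 = 2048 + 1024 + 512 + 128 + 32 + 2 + 1 = 3747
  17270 - 3747 = 13523, and 0011010011010011 = 8192 + 4096 + 1024 + 128 + 64 + 16 + 2 + 1 = 13523 ✓



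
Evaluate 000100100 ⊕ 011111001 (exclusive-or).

XOR: 1 when bits differ
  000100100
^ 011111001
-----------
  011011101
Decimal: 36 ^ 249 = 221



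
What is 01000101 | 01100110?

OR: 1 when either bit is 1
  01000101
| 01100110
----------
  01100111
Decimal: 69 | 102 = 103



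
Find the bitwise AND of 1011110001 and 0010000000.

AND: 1 only when both bits are 1
  1011110001
& 0010000000
------------
  0010000000
Decimal: 753 & 128 = 128



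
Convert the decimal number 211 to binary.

Using repeated division by 2:
211 ÷ 2 = 105 remainder 1
105 ÷ 2 = 52 remainder 1
52 ÷ 2 = 26 remainder 0
26 ÷ 2 = 13 remainder 0
13 ÷ 2 = 6 remainder 1
6 ÷ 2 = 3 remainder 0
3 ÷ 2 = 1 remainder 1
1 ÷ 2 = 0 remainder 1
Reading remainders bottom to top: 11010011



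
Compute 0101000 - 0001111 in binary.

Method 1 - Direct subtraction (column by column from the right: bit − bit − borrow-in; if negative, add 2 and borrow 1 from the next column):
borrow: 0111110
        0101000
-       0001111
---------------
        0011001

Method 2 - Add two's complement:
Two's complement of 0001111: invert → 1110000, add 1 → 1110001
  0101000
+ 1110001
---------
 10011001  (end carry out of the top bit = 1)
Discarding the end carry: 0011001
Decimal check:
  0101000 = 32 + 8 = 40
  0001111 = 8 + 4 + 2 + 1 = 15
  40 - 15 = 25, and 0011001 = 16 + 8 + 1 = 25 ✓



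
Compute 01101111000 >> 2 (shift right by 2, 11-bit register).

Original: 01101111000 (decimal 888)
Shift right by 2 positions
Drop the 2 low bits; fill with zeros on the left
Result: 00011011110 (decimal 222)
Equivalent: 888 >> 2 = 888 ÷ 2^2 = 222



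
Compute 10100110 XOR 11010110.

XOR: 1 when bits differ
  10100110
^ 11010110
----------
  01110000
Decimal: 166 ^ 214 = 112



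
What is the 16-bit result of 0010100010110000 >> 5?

Original: 0010100010110000 (decimal 10416)
Shift right by 5 positions
Drop the 5 low bits; fill with zeros on the left
Result: 0000000101000101 (decimal 325)
Equivalent: 10416 >> 5 = 10416 ÷ 2^5 = 325



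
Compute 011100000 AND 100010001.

AND: 1 only when both bits are 1
  011100000
& 100010001
-----------
  000000000
Decimal: 224 & 273 = 0



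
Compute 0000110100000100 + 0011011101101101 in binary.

Add column by column from the right: bit + bit + carry-in; write the sum mod 2, carry 1 when the sum is 2 or 3.
carry:  0111111000011000
        0000110100000100
+       0011011101101101
------------------------
       00100010001110001
(the carry out of the leftmost column, 0, becomes the leading bit)
Decimal check:
  0000110100000100 = 2048 + 1024 + 256 + 4 = 3332
  0011011101101101 = 8192 + 4096 + 1024 + 512 + 256 + 64 + 32 + 8 + 4 + 1 = 14189
  3332 + 14189 = 17521, and 00100010001110001 = 16384 + 1024 + 64 + 32 + 16 + 1 = 17521 ✓



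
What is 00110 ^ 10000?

XOR: 1 when bits differ
  00110
^ 10000
-------
  10110
Decimal: 6 ^ 16 = 22



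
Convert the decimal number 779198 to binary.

Using repeated division by 2:
779198 ÷ 2 = 389599 remainder 0
389599 ÷ 2 = 194799 remainder 1
194799 ÷ 2 = 97399 remainder 1
97399 ÷ 2 = 48699 remainder 1
48699 ÷ 2 = 24349 remainder 1
24349 ÷ 2 = 12174 remainder 1
12174 ÷ 2 = 6087 remainder 0
6087 ÷ 2 = 3043 remainder 1
3043 ÷ 2 = 1521 remainder 1
1521 ÷ 2 = 760 remainder 1
760 ÷ 2 = 380 remainder 0
380 ÷ 2 = 190 remainder 0
190 ÷ 2 = 95 remainder 0
95 ÷ 2 = 47 remainder 1
47 ÷ 2 = 23 remainder 1
23 ÷ 2 = 11 remainder 1
11 ÷ 2 = 5 remainder 1
5 ÷ 2 = 2 remainder 1
2 ÷ 2 = 1 remainder 0
1 ÷ 2 = 0 remainder 1
Reading remainders bottom to top: 10111110001110111110



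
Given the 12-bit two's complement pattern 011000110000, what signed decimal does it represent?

Binary: 011000110000
Sign bit: 0 (non-negative)
Read directly as an unsigned value:
011000110000 = 1024 + 512 + 32 + 16 = 1584
Value: 1584



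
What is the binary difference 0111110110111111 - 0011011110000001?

Method 1 - Direct subtraction (column by column from the right: bit − bit − borrow-in; if negative, add 2 and borrow 1 from the next column):
borrow: 0000110000000000
        0111110110111111
-       0011011110000001
------------------------
        0100011000111110

Method 2 - Add two's complement:
Two's complement of 0011011110000001: invert → 1100100001111110, add 1 → 1100100001111111
  0111110110111111
+ 1100100001111111
------------------
 10100011000111110  (end carry out of the top bit = 1)
Discarding the end carry: 0100011000111110
Decimal check:
  0111110110111111 = 16384 + 8192 + 4096 + 2048 + 1024 + 256 + 128 + 32 + 16 + 8 + 4 + 2 + 1 = 32191
  0011011110000001 = 8192 + 4096 + 1024 + 512 + 256 + 128 + 1 = 14209
  32191 - 14209 = 17982, and 0100011000111110 = 16384 + 1024 + 512 + 32 + 16 + 8 + 4 + 2 = 17982 ✓



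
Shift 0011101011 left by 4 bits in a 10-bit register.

Original: 0011101011 (decimal 235)
Shift left by 4 positions
Append 4 zeros on the right and drop the 4 high bits that overflow the 10-bit width
Result: 1010110000 (decimal 688)
Equivalent: 235 << 4 = 235 × 2^4 = 3760, truncated to 10 bits = 688



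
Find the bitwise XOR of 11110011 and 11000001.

XOR: 1 when bits differ
  11110011
^ 11000001
----------
  00110010
Decimal: 243 ^ 193 = 50



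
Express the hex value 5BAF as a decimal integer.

Expand by place value (powers of 16):
Digit values: B = 11, A = 10, F = 15
5BAF = 5 × 16^3 + 11 × 16^2 + 10 × 16^1 + 15 × 16^0
= 5 × 4096 + 11 × 256 + 10 × 16 + 15 × 1
= 20480 + 2816 + 160 + 15
= 23471



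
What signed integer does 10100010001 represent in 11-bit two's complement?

Binary: 10100010001
Sign bit: 1 (negative)
Invert: 01011101110
Add 1:  01011101111
Magnitude: 01011101111 = 512 + 128 + 64 + 32 + 8 + 4 + 2 + 1 = 751
Value: -751



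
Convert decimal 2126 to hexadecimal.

Using repeated division by 16 (digits 10–15 are A–F):
2126 ÷ 16 = 132 remainder 14 (E)
132 ÷ 16 = 8 remainder 4
8 ÷ 16 = 0 remainder 8
Reading remainders bottom to top: 84E



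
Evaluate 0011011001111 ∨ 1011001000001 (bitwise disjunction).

OR: 1 when either bit is 1
  0011011001111
| 1011001000001
---------------
  1011011001111
Decimal: 1743 | 5697 = 5839



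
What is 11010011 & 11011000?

AND: 1 only when both bits are 1
  11010011
& 11011000
----------
  11010000
Decimal: 211 & 216 = 208



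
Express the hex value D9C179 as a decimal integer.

Expand by place value (powers of 16):
Digit values: D = 13, C = 12
D9C179 = 13 × 16^5 + 9 × 16^4 + 12 × 16^3 + 1 × 16^2 + 7 × 16^1 + 9 × 16^0
= 13 × 1048576 + 9 × 65536 + 12 × 4096 + 1 × 256 + 7 × 16 + 9 × 1
= 13631488 + 589824 + 49152 + 256 + 112 + 9
= 14270841



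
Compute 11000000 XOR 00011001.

XOR: 1 when bits differ
  11000000
^ 00011001
----------
  11011001
Decimal: 192 ^ 25 = 217



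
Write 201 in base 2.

Using repeated division by 2:
201 ÷ 2 = 100 remainder 1
100 ÷ 2 = 50 remainder 0
50 ÷ 2 = 25 remainder 0
25 ÷ 2 = 12 remainder 1
12 ÷ 2 = 6 remainder 0
6 ÷ 2 = 3 remainder 0
3 ÷ 2 = 1 remainder 1
1 ÷ 2 = 0 remainder 1
Reading remainders bottom to top: 11001001



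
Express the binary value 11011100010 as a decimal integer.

Sum of powers of 2 for each 1-bit:
2^1 + 2^5 + 2^6 + 2^7 + 2^9 + 2^10
= 2 + 32 + 64 + 128 + 512 + 1024
= 1762



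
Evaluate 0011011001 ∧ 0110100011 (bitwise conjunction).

AND: 1 only when both bits are 1
  0011011001
& 0110100011
------------
  0010000001
Decimal: 217 & 419 = 129



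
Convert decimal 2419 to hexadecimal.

Using repeated division by 16 (digits 10–15 are A–F):
2419 ÷ 16 = 151 remainder 3
151 ÷ 16 = 9 remainder 7
9 ÷ 16 = 0 remainder 9
Reading remainders bottom to top: 973



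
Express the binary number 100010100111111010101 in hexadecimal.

Group into 4-bit nibbles from right:
  0001 = 1
  0001 = 1
  0100 = 4
  1111 = F
  1101 = D
  0101 = 5
Result: 114FD5



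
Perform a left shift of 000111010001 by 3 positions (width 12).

Original: 000111010001 (decimal 465)
Shift left by 3 positions
Append 3 zeros on the right
Result: 111010001000 (decimal 3720)
Equivalent: 465 << 3 = 465 × 2^3 = 3720



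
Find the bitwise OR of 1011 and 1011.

OR: 1 when either bit is 1
  1011
| 1011
------
  1011
Decimal: 11 | 11 = 11



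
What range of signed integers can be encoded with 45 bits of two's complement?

For 45-bit two's complement:
Minimum: -2^44 = -17592186044416
Maximum: 2^44 - 1 = 17592186044415



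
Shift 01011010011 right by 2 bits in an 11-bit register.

Original: 01011010011 (decimal 723)
Shift right by 2 positions
Drop the 2 low bits; fill with zeros on the left
Result: 00010110100 (decimal 180)
Equivalent: 723 >> 2 = 723 ÷ 2^2 = 180



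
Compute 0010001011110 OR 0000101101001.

OR: 1 when either bit is 1
  0010001011110
| 0000101101001
---------------
  0010101111111
Decimal: 1118 | 361 = 1407



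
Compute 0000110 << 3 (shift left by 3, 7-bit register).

Original: 0000110 (decimal 6)
Shift left by 3 positions
Append 3 zeros on the right
Result: 0110000 (decimal 48)
Equivalent: 6 << 3 = 6 × 2^3 = 48



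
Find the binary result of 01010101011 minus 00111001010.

Method 1 - Direct subtraction (column by column from the right: bit − bit − borrow-in; if negative, add 2 and borrow 1 from the next column):
borrow: 01110000000
        01010101011
-       00111001010
-------------------
        00011100001

Method 2 - Add two's complement:
Two's complement of 00111001010: invert → 11000110101, add 1 → 11000110110
  01010101011
+ 11000110110
-------------
 100011100001  (end carry out of the top bit = 1)
Discarding the end carry: 00011100001
Decimal check:
  01010101011 = 512 + 128 + 32 + 8 + 2 + 1 = 683
  00111001010 = 256 + 128 + 64 + 8 + 2 = 458
  683 - 458 = 225, and 00011100001 = 128 + 64 + 32 + 1 = 225 ✓



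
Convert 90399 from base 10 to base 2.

Using repeated division by 2:
90399 ÷ 2 = 45199 remainder 1
45199 ÷ 2 = 22599 remainder 1
22599 ÷ 2 = 11299 remainder 1
11299 ÷ 2 = 5649 remainder 1
5649 ÷ 2 = 2824 remainder 1
2824 ÷ 2 = 1412 remainder 0
1412 ÷ 2 = 706 remainder 0
706 ÷ 2 = 353 remainder 0
353 ÷ 2 = 176 remainder 1
176 ÷ 2 = 88 remainder 0
88 ÷ 2 = 44 remainder 0
44 ÷ 2 = 22 remainder 0
22 ÷ 2 = 11 remainder 0
11 ÷ 2 = 5 remainder 1
5 ÷ 2 = 2 remainder 1
2 ÷ 2 = 1 remainder 0
1 ÷ 2 = 0 remainder 1
Reading remainders bottom to top: 10110000100011111



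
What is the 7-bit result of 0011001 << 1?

Original: 0011001 (decimal 25)
Shift left by 1 position
Append 1 zero on the right
Result: 0110010 (decimal 50)
Equivalent: 25 << 1 = 25 × 2^1 = 50



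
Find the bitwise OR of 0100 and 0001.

OR: 1 when either bit is 1
  0100
| 0001
------
  0101
Decimal: 4 | 1 = 5



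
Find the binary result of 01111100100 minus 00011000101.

Method 1 - Direct subtraction (column by column from the right: bit − bit − borrow-in; if negative, add 2 and borrow 1 from the next column):
borrow: 00000111110
        01111100100
-       00011000101
-------------------
        01100011111

Method 2 - Add two's complement:
Two's complement of 00011000101: invert → 11100111010, add 1 → 11100111011
  01111100100
+ 11100111011
-------------
 101100011111  (end carry out of the top bit = 1)
Discarding the end carry: 01100011111
Decimal check:
  01111100100 = 512 + 256 + 128 + 64 + 32 + 4 = 996
  00011000101 = 128 + 64 + 4 + 1 = 197
  996 - 197 = 799, and 01100011111 = 512 + 256 + 16 + 8 + 4 + 2 + 1 = 799 ✓



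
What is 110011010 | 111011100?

OR: 1 when either bit is 1
  110011010
| 111011100
-----------
  111011110
Decimal: 410 | 476 = 478



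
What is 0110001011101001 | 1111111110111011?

OR: 1 when either bit is 1
  0110001011101001
| 1111111110111011
------------------
  1111111111111011
Decimal: 25321 | 65467 = 65531



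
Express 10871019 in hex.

Using repeated division by 16 (digits 10–15 are A–F):
10871019 ÷ 16 = 679438 remainder 11 (B)
679438 ÷ 16 = 42464 remainder 14 (E)
42464 ÷ 16 = 2654 remainder 0
2654 ÷ 16 = 165 remainder 14 (E)
165 ÷ 16 = 10 remainder 5
10 ÷ 16 = 0 remainder 10 (A)
Reading remainders bottom to top: A5E0EB



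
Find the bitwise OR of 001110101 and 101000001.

OR: 1 when either bit is 1
  001110101
| 101000001
-----------
  101110101
Decimal: 117 | 321 = 373



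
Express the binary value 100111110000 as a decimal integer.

Sum of powers of 2 for each 1-bit:
2^4 + 2^5 + 2^6 + 2^7 + 2^8 + 2^11
= 16 + 32 + 64 + 128 + 256 + 2048
= 2544



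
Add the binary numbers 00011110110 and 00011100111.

Add column by column from the right: bit + bit + carry-in; write the sum mod 2, carry 1 when the sum is 2 or 3.
carry:  00111001100
        00011110110
+       00011100111
-------------------
       000111011101
(the carry out of the leftmost column, 0, becomes the leading bit)
Decimal check:
  00011110110 = 128 + 64 + 32 + 16 + 4 + 2 = 246
  00011100111 = 128 + 64 + 32 + 4 + 2 + 1 = 231
  246 + 231 = 477, and 000111011101 = 256 + 128 + 64 + 16 + 8 + 4 + 1 = 477 ✓



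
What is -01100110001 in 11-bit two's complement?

Original: 01100110001
Step 1 - Invert all bits: 10011001110
Step 2 - Add 1: 10011001111
Verification: 01100110001 + 10011001111 = 100000000000; discarding the end carry (carry out of the top bit) leaves the 11-bit value 00000000000, as required for x + (-x)



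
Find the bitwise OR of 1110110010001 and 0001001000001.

OR: 1 when either bit is 1
  1110110010001
| 0001001000001
---------------
  1111111010001
Decimal: 7569 | 577 = 8145



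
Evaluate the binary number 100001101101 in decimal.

Sum of powers of 2 for each 1-bit:
2^0 + 2^2 + 2^3 + 2^5 + 2^6 + 2^11
= 1 + 4 + 8 + 32 + 64 + 2048
= 2157



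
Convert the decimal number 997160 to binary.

Using repeated division by 2:
997160 ÷ 2 = 498580 remainder 0
498580 ÷ 2 = 249290 remainder 0
249290 ÷ 2 = 124645 remainder 0
124645 ÷ 2 = 62322 remainder 1
62322 ÷ 2 = 31161 remainder 0
31161 ÷ 2 = 15580 remainder 1
15580 ÷ 2 = 7790 remainder 0
7790 ÷ 2 = 3895 remainder 0
3895 ÷ 2 = 1947 remainder 1
1947 ÷ 2 = 973 remainder 1
973 ÷ 2 = 486 remainder 1
486 ÷ 2 = 243 remainder 0
243 ÷ 2 = 121 remainder 1
121 ÷ 2 = 60 remainder 1
60 ÷ 2 = 30 remainder 0
30 ÷ 2 = 15 remainder 0
15 ÷ 2 = 7 remainder 1
7 ÷ 2 = 3 remainder 1
3 ÷ 2 = 1 remainder 1
1 ÷ 2 = 0 remainder 1
Reading remainders bottom to top: 11110011011100101000



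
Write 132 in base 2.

Using repeated division by 2:
132 ÷ 2 = 66 remainder 0
66 ÷ 2 = 33 remainder 0
33 ÷ 2 = 16 remainder 1
16 ÷ 2 = 8 remainder 0
8 ÷ 2 = 4 remainder 0
4 ÷ 2 = 2 remainder 0
2 ÷ 2 = 1 remainder 0
1 ÷ 2 = 0 remainder 1
Reading remainders bottom to top: 10000100



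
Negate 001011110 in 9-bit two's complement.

Original: 001011110
Step 1 - Invert all bits: 110100001
Step 2 - Add 1: 110100010
Verification: 001011110 + 110100010 = 1000000000; discarding the end carry (carry out of the top bit) leaves the 9-bit value 000000000, as required for x + (-x)



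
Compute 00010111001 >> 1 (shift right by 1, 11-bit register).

Original: 00010111001 (decimal 185)
Shift right by 1 position
Drop the 1 low bit; fill with zero on the left
Result: 00001011100 (decimal 92)
Equivalent: 185 >> 1 = 185 ÷ 2^1 = 92



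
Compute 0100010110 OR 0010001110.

OR: 1 when either bit is 1
  0100010110
| 0010001110
------------
  0110011110
Decimal: 278 | 142 = 414



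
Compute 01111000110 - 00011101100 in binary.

Method 1 - Direct subtraction (column by column from the right: bit − bit − borrow-in; if negative, add 2 and borrow 1 from the next column):
borrow: 00111110000
        01111000110
-       00011101100
-------------------
        01011011010

Method 2 - Add two's complement:
Two's complement of 00011101100: invert → 11100010011, add 1 → 11100010100
  01111000110
+ 11100010100
-------------
 101011011010  (end carry out of the top bit = 1)
Discarding the end carry: 01011011010
Decimal check:
  01111000110 = 512 + 256 + 128 + 64 + 4 + 2 = 966
  00011101100 = 128 + 64 + 32 + 8 + 4 = 236
  966 - 236 = 730, and 01011011010 = 512 + 128 + 64 + 16 + 8 + 2 = 730 ✓



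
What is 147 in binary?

Using repeated division by 2:
147 ÷ 2 = 73 remainder 1
73 ÷ 2 = 36 remainder 1
36 ÷ 2 = 18 remainder 0
18 ÷ 2 = 9 remainder 0
9 ÷ 2 = 4 remainder 1
4 ÷ 2 = 2 remainder 0
2 ÷ 2 = 1 remainder 0
1 ÷ 2 = 0 remainder 1
Reading remainders bottom to top: 10010011



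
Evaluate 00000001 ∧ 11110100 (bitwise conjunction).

AND: 1 only when both bits are 1
  00000001
& 11110100
----------
  00000000
Decimal: 1 & 244 = 0



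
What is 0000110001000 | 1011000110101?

OR: 1 when either bit is 1
  0000110001000
| 1011000110101
---------------
  1011110111101
Decimal: 392 | 5685 = 6077



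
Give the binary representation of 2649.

Using repeated division by 2:
2649 ÷ 2 = 1324 remainder 1
1324 ÷ 2 = 662 remainder 0
662 ÷ 2 = 331 remainder 0
331 ÷ 2 = 165 remainder 1
165 ÷ 2 = 82 remainder 1
82 ÷ 2 = 41 remainder 0
41 ÷ 2 = 20 remainder 1
20 ÷ 2 = 10 remainder 0
10 ÷ 2 = 5 remainder 0
5 ÷ 2 = 2 remainder 1
2 ÷ 2 = 1 remainder 0
1 ÷ 2 = 0 remainder 1
Reading remainders bottom to top: 101001011001



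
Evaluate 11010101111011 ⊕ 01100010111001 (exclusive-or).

XOR: 1 when bits differ
  11010101111011
^ 01100010111001
----------------
  10110111000010
Decimal: 13691 ^ 6329 = 11714



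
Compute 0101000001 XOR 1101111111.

XOR: 1 when bits differ
  0101000001
^ 1101111111
------------
  1000111110
Decimal: 321 ^ 895 = 574



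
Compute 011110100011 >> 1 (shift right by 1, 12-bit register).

Original: 011110100011 (decimal 1955)
Shift right by 1 position
Drop the 1 low bit; fill with zero on the left
Result: 001111010001 (decimal 977)
Equivalent: 1955 >> 1 = 1955 ÷ 2^1 = 977



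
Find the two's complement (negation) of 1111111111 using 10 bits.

Original (sign bit 1, negative): 1111111111
Step 1 - Invert all bits: 0000000000
Step 2 - Add 1: 0000000001
Verification: 1111111111 + 0000000001 = 10000000000; discarding the end carry (carry out of the top bit) leaves the 10-bit value 0000000000, as required for x + (-x)



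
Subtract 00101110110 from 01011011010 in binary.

Method 1 - Direct subtraction (column by column from the right: bit − bit − borrow-in; if negative, add 2 and borrow 1 from the next column):
borrow: 01011001000
        01011011010
-       00101110110
-------------------
        00101100100

Method 2 - Add two's complement:
Two's complement of 00101110110: invert → 11010001001, add 1 → 11010001010
  01011011010
+ 11010001010
-------------
 100101100100  (end carry out of the top bit = 1)
Discarding the end carry: 00101100100
Decimal check:
  01011011010 = 512 + 128 + 64 + 16 + 8 + 2 = 730
  00101110110 = 256 + 64 + 32 + 16 + 4 + 2 = 374
  730 - 374 = 356, and 00101100100 = 256 + 64 + 32 + 4 = 356 ✓



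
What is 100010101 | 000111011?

OR: 1 when either bit is 1
  100010101
| 000111011
-----------
  100111111
Decimal: 277 | 59 = 319



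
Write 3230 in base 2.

Using repeated division by 2:
3230 ÷ 2 = 1615 remainder 0
1615 ÷ 2 = 807 remainder 1
807 ÷ 2 = 403 remainder 1
403 ÷ 2 = 201 remainder 1
201 ÷ 2 = 100 remainder 1
100 ÷ 2 = 50 remainder 0
50 ÷ 2 = 25 remainder 0
25 ÷ 2 = 12 remainder 1
12 ÷ 2 = 6 remainder 0
6 ÷ 2 = 3 remainder 0
3 ÷ 2 = 1 remainder 1
1 ÷ 2 = 0 remainder 1
Reading remainders bottom to top: 110010011110



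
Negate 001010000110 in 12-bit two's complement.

Original: 001010000110
Step 1 - Invert all bits: 110101111001
Step 2 - Add 1: 110101111010
Verification: 001010000110 + 110101111010 = 1000000000000; discarding the end carry (carry out of the top bit) leaves the 12-bit value 000000000000, as required for x + (-x)



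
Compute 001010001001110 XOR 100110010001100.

XOR: 1 when bits differ
  001010001001110
^ 100110010001100
-----------------
  101100011000010
Decimal: 5198 ^ 19596 = 22722



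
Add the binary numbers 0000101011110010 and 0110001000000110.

Add column by column from the right: bit + bit + carry-in; write the sum mod 2, carry 1 when the sum is 2 or 3.
carry:  0000010000001100
        0000101011110010
+       0110001000000110
------------------------
       00110110011111000
(the carry out of the leftmost column, 0, becomes the leading bit)
Decimal check:
  0000101011110010 = 2048 + 512 + 128 + 64 + 32 + 16 + 2 = 2802
  0110001000000110 = 16384 + 8192 + 512 + 4 + 2 = 25094
  2802 + 25094 = 27896, and 00110110011111000 = 16384 + 8192 + 2048 + 1024 + 128 + 64 + 32 + 16 + 8 = 27896 ✓



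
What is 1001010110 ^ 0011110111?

XOR: 1 when bits differ
  1001010110
^ 0011110111
------------
  1010100001
Decimal: 598 ^ 247 = 673



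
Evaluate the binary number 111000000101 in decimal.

Sum of powers of 2 for each 1-bit:
2^0 + 2^2 + 2^9 + 2^10 + 2^11
= 1 + 4 + 512 + 1024 + 2048
= 3589



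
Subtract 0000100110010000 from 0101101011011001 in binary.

Method 1 - Direct subtraction (column by column from the right: bit − bit − borrow-in; if negative, add 2 and borrow 1 from the next column):
borrow: 0000001000000000
        0101101011011001
-       0000100110010000
------------------------
        0101000101001001

Method 2 - Add two's complement:
Two's complement of 0000100110010000: invert → 1111011001101111, add 1 → 1111011001110000
  0101101011011001
+ 1111011001110000
------------------
 10101000101001001  (end carry out of the top bit = 1)
Discarding the end carry: 0101000101001001
Decimal check:
  0101101011011001 = 16384 + 4096 + 2048 + 512 + 128 + 64 + 16 + 8 + 1 = 23257
  0000100110010000 = 2048 + 256 + 128 + 16 = 2448
  23257 - 2448 = 20809, and 0101000101001001 = 16384 + 4096 + 256 + 64 + 8 + 1 = 20809 ✓



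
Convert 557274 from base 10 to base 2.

Using repeated division by 2:
557274 ÷ 2 = 278637 remainder 0
278637 ÷ 2 = 139318 remainder 1
139318 ÷ 2 = 69659 remainder 0
69659 ÷ 2 = 34829 remainder 1
34829 ÷ 2 = 17414 remainder 1
17414 ÷ 2 = 8707 remainder 0
8707 ÷ 2 = 4353 remainder 1
4353 ÷ 2 = 2176 remainder 1
2176 ÷ 2 = 1088 remainder 0
1088 ÷ 2 = 544 remainder 0
544 ÷ 2 = 272 remainder 0
272 ÷ 2 = 136 remainder 0
136 ÷ 2 = 68 remainder 0
68 ÷ 2 = 34 remainder 0
34 ÷ 2 = 17 remainder 0
17 ÷ 2 = 8 remainder 1
8 ÷ 2 = 4 remainder 0
4 ÷ 2 = 2 remainder 0
2 ÷ 2 = 1 remainder 0
1 ÷ 2 = 0 remainder 1
Reading remainders bottom to top: 10001000000011011010



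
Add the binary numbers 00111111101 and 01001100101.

Add column by column from the right: bit + bit + carry-in; write the sum mod 2, carry 1 when the sum is 2 or 3.
carry:  11111111010
        00111111101
+       01001100101
-------------------
       010001100010
(the carry out of the leftmost column, 0, becomes the leading bit)
Decimal check:
  00111111101 = 256 + 128 + 64 + 32 + 16 + 8 + 4 + 1 = 509
  01001100101 = 512 + 64 + 32 + 4 + 1 = 613
  509 + 613 = 1122, and 010001100010 = 1024 + 64 + 32 + 2 = 1122 ✓



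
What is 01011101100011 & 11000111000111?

AND: 1 only when both bits are 1
  01011101100011
& 11000111000111
----------------
  01000101000011
Decimal: 5987 & 12743 = 4419



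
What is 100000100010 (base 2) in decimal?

Sum of powers of 2 for each 1-bit:
2^1 + 2^5 + 2^11
= 2 + 32 + 2048
= 2082



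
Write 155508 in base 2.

Using repeated division by 2:
155508 ÷ 2 = 77754 remainder 0
77754 ÷ 2 = 38877 remainder 0
38877 ÷ 2 = 19438 remainder 1
19438 ÷ 2 = 9719 remainder 0
9719 ÷ 2 = 4859 remainder 1
4859 ÷ 2 = 2429 remainder 1
2429 ÷ 2 = 1214 remainder 1
1214 ÷ 2 = 607 remainder 0
607 ÷ 2 = 303 remainder 1
303 ÷ 2 = 151 remainder 1
151 ÷ 2 = 75 remainder 1
75 ÷ 2 = 37 remainder 1
37 ÷ 2 = 18 remainder 1
18 ÷ 2 = 9 remainder 0
9 ÷ 2 = 4 remainder 1
4 ÷ 2 = 2 remainder 0
2 ÷ 2 = 1 remainder 0
1 ÷ 2 = 0 remainder 1
Reading remainders bottom to top: 100101111101110100



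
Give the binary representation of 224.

Using repeated division by 2:
224 ÷ 2 = 112 remainder 0
112 ÷ 2 = 56 remainder 0
56 ÷ 2 = 28 remainder 0
28 ÷ 2 = 14 remainder 0
14 ÷ 2 = 7 remainder 0
7 ÷ 2 = 3 remainder 1
3 ÷ 2 = 1 remainder 1
1 ÷ 2 = 0 remainder 1
Reading remainders bottom to top: 11100000



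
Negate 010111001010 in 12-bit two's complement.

Original: 010111001010
Step 1 - Invert all bits: 101000110101
Step 2 - Add 1: 101000110110
Verification: 010111001010 + 101000110110 = 1000000000000; discarding the end carry (carry out of the top bit) leaves the 12-bit value 000000000000, as required for x + (-x)



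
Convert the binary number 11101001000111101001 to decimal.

Sum of powers of 2 for each 1-bit:
2^0 + 2^3 + 2^5 + 2^6 + 2^7 + 2^8 + 2^12 + 2^15 + 2^17 + 2^18 + 2^19
= 1 + 8 + 32 + 64 + 128 + 256 + 4096 + 32768 + 131072 + 262144 + 524288
= 954857



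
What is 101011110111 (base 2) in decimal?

Sum of powers of 2 for each 1-bit:
2^0 + 2^1 + 2^2 + 2^4 + 2^5 + 2^6 + 2^7 + 2^9 + 2^11
= 1 + 2 + 4 + 16 + 32 + 64 + 128 + 512 + 2048
= 2807



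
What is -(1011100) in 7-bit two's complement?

Original (sign bit 1, negative): 1011100
Step 1 - Invert all bits: 0100011
Step 2 - Add 1: 0100100
Verification: 1011100 + 0100100 = 10000000; discarding the end carry (carry out of the top bit) leaves the 7-bit value 0000000, as required for x + (-x)



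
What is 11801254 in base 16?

Using repeated division by 16 (digits 10–15 are A–F):
11801254 ÷ 16 = 737578 remainder 6
737578 ÷ 16 = 46098 remainder 10 (A)
46098 ÷ 16 = 2881 remainder 2
2881 ÷ 16 = 180 remainder 1
180 ÷ 16 = 11 remainder 4
11 ÷ 16 = 0 remainder 11 (B)
Reading remainders bottom to top: B412A6



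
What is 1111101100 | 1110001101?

OR: 1 when either bit is 1
  1111101100
| 1110001101
------------
  1111101101
Decimal: 1004 | 909 = 1005



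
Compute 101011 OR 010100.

OR: 1 when either bit is 1
  101011
| 010100
--------
  111111
Decimal: 43 | 20 = 63



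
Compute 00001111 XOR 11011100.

XOR: 1 when bits differ
  00001111
^ 11011100
----------
  11010011
Decimal: 15 ^ 220 = 211



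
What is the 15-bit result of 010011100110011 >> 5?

Original: 010011100110011 (decimal 10035)
Shift right by 5 positions
Drop the 5 low bits; fill with zeros on the left
Result: 000000100111001 (decimal 313)
Equivalent: 10035 >> 5 = 10035 ÷ 2^5 = 313



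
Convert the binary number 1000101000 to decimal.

Sum of powers of 2 for each 1-bit:
2^3 + 2^5 + 2^9
= 8 + 32 + 512
= 552



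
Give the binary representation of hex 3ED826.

Convert each hex digit to 4 bits:
  3 = 0011
  E = 1110
  D = 1101
  8 = 1000
  2 = 0010
  6 = 0110
Concatenate: 001111101101100000100110



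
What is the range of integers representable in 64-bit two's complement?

For 64-bit two's complement:
Minimum: -2^63 = -9223372036854775808
Maximum: 2^63 - 1 = 9223372036854775807



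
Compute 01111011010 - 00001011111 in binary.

Method 1 - Direct subtraction (column by column from the right: bit − bit − borrow-in; if negative, add 2 and borrow 1 from the next column):
borrow: 00011111110
        01111011010
-       00001011111
-------------------
        01101111011

Method 2 - Add two's complement:
Two's complement of 00001011111: invert → 11110100000, add 1 → 11110100001
  01111011010
+ 11110100001
-------------
 101101111011  (end carry out of the top bit = 1)
Discarding the end carry: 01101111011
Decimal check:
  01111011010 = 512 + 256 + 128 + 64 + 16 + 8 + 2 = 986
  00001011111 = 64 + 16 + 8 + 4 + 2 + 1 = 95
  986 - 95 = 891, and 01101111011 = 512 + 256 + 64 + 32 + 16 + 8 + 2 + 1 = 891 ✓



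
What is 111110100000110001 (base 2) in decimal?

Sum of powers of 2 for each 1-bit:
2^0 + 2^4 + 2^5 + 2^11 + 2^13 + 2^14 + 2^15 + 2^16 + 2^17
= 1 + 16 + 32 + 2048 + 8192 + 16384 + 32768 + 65536 + 131072
= 256049



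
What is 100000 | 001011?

OR: 1 when either bit is 1
  100000
| 001011
--------
  101011
Decimal: 32 | 11 = 43



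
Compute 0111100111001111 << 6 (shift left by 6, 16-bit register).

Original: 0111100111001111 (decimal 31183)
Shift left by 6 positions
Append 6 zeros on the right and drop the 6 high bits that overflow the 16-bit width
Result: 0111001111000000 (decimal 29632)
Equivalent: 31183 << 6 = 31183 × 2^6 = 1995712, truncated to 16 bits = 29632



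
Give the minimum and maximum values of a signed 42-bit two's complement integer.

For 42-bit two's complement:
Minimum: -2^41 = -2199023255552
Maximum: 2^41 - 1 = 2199023255551



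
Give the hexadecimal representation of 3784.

Using repeated division by 16 (digits 10–15 are A–F):
3784 ÷ 16 = 236 remainder 8
236 ÷ 16 = 14 remainder 12 (C)
14 ÷ 16 = 0 remainder 14 (E)
Reading remainders bottom to top: EC8



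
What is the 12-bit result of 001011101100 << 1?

Original: 001011101100 (decimal 748)
Shift left by 1 position
Append 1 zero on the right
Result: 010111011000 (decimal 1496)
Equivalent: 748 << 1 = 748 × 2^1 = 1496



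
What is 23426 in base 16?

Using repeated division by 16 (digits 10–15 are A–F):
23426 ÷ 16 = 1464 remainder 2
1464 ÷ 16 = 91 remainder 8
91 ÷ 16 = 5 remainder 11 (B)
5 ÷ 16 = 0 remainder 5
Reading remainders bottom to top: 5B82



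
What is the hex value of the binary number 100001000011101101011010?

Group into 4-bit nibbles from right:
  1000 = 8
  0100 = 4
  0011 = 3
  1011 = B
  0101 = 5
  1010 = A
Result: 843B5A



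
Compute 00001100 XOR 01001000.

XOR: 1 when bits differ
  00001100
^ 01001000
----------
  01000100
Decimal: 12 ^ 72 = 68



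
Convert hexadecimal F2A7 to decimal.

Expand by place value (powers of 16):
Digit values: F = 15, A = 10
F2A7 = 15 × 16^3 + 2 × 16^2 + 10 × 16^1 + 7 × 16^0
= 15 × 4096 + 2 × 256 + 10 × 16 + 7 × 1
= 61440 + 512 + 160 + 7
= 62119



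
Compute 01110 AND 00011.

AND: 1 only when both bits are 1
  01110
& 00011
-------
  00010
Decimal: 14 & 3 = 2



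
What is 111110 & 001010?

AND: 1 only when both bits are 1
  111110
& 001010
--------
  001010
Decimal: 62 & 10 = 10



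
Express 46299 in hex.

Using repeated division by 16 (digits 10–15 are A–F):
46299 ÷ 16 = 2893 remainder 11 (B)
2893 ÷ 16 = 180 remainder 13 (D)
180 ÷ 16 = 11 remainder 4
11 ÷ 16 = 0 remainder 11 (B)
Reading remainders bottom to top: B4DB



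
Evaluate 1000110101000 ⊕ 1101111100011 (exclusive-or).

XOR: 1 when bits differ
  1000110101000
^ 1101111100011
---------------
  0101001001011
Decimal: 4520 ^ 7139 = 2635



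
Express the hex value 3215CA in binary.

Convert each hex digit to 4 bits:
  3 = 0011
  2 = 0010
  1 = 0001
  5 = 0101
  C = 1100
  A = 1010
Concatenate: 001100100001010111001010



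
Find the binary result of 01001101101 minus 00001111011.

Method 1 - Direct subtraction (column by column from the right: bit − bit − borrow-in; if negative, add 2 and borrow 1 from the next column):
borrow: 01111100100
        01001101101
-       00001111011
-------------------
        00111110010

Method 2 - Add two's complement:
Two's complement of 00001111011: invert → 11110000100, add 1 → 11110000101
  01001101101
+ 11110000101
-------------
 100111110010  (end carry out of the top bit = 1)
Discarding the end carry: 00111110010
Decimal check:
  01001101101 = 512 + 64 + 32 + 8 + 4 + 1 = 621
  00001111011 = 64 + 32 + 16 + 8 + 2 + 1 = 123
  621 - 123 = 498, and 00111110010 = 256 + 128 + 64 + 32 + 16 + 2 = 498 ✓



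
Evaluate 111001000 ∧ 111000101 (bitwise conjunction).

AND: 1 only when both bits are 1
  111001000
& 111000101
-----------
  111000000
Decimal: 456 & 453 = 448



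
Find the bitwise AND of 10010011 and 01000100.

AND: 1 only when both bits are 1
  10010011
& 01000100
----------
  00000000
Decimal: 147 & 68 = 0



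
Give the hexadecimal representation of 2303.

Using repeated division by 16 (digits 10–15 are A–F):
2303 ÷ 16 = 143 remainder 15 (F)
143 ÷ 16 = 8 remainder 15 (F)
8 ÷ 16 = 0 remainder 8
Reading remainders bottom to top: 8FF



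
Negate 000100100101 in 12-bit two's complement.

Original: 000100100101
Step 1 - Invert all bits: 111011011010
Step 2 - Add 1: 111011011011
Verification: 000100100101 + 111011011011 = 1000000000000; discarding the end carry (carry out of the top bit) leaves the 12-bit value 000000000000, as required for x + (-x)



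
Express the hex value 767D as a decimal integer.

Expand by place value (powers of 16):
Digit values: D = 13
767D = 7 × 16^3 + 6 × 16^2 + 7 × 16^1 + 13 × 16^0
= 7 × 4096 + 6 × 256 + 7 × 16 + 13 × 1
= 28672 + 1536 + 112 + 13
= 30333



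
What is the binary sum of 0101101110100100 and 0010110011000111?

Add column by column from the right: bit + bit + carry-in; write the sum mod 2, carry 1 when the sum is 2 or 3.
carry:  1111111100001000
        0101101110100100
+       0010110011000111
------------------------
       01000100001101011
(the carry out of the leftmost column, 0, becomes the leading bit)
Decimal check:
  0101101110100100 = 16384 + 4096 + 2048 + 512 + 256 + 128 + 32 + 4 = 23460
  0010110011000111 = 8192 + 2048 + 1024 + 128 + 64 + 4 + 2 + 1 = 11463
  23460 + 11463 = 34923, and 01000100001101011 = 32768 + 2048 + 64 + 32 + 8 + 2 + 1 = 34923 ✓



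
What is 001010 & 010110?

AND: 1 only when both bits are 1
  001010
& 010110
--------
  000010
Decimal: 10 & 22 = 2



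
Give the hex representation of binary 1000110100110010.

Group into 4-bit nibbles from right:
  1000 = 8
  1101 = D
  0011 = 3
  0010 = 2
Result: 8D32



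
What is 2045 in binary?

Using repeated division by 2:
2045 ÷ 2 = 1022 remainder 1
1022 ÷ 2 = 511 remainder 0
511 ÷ 2 = 255 remainder 1
255 ÷ 2 = 127 remainder 1
127 ÷ 2 = 63 remainder 1
63 ÷ 2 = 31 remainder 1
31 ÷ 2 = 15 remainder 1
15 ÷ 2 = 7 remainder 1
7 ÷ 2 = 3 remainder 1
3 ÷ 2 = 1 remainder 1
1 ÷ 2 = 0 remainder 1
Reading remainders bottom to top: 11111111101



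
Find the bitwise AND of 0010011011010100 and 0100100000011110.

AND: 1 only when both bits are 1
  0010011011010100
& 0100100000011110
------------------
  0000000000010100
Decimal: 9940 & 18462 = 20



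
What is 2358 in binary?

Using repeated division by 2:
2358 ÷ 2 = 1179 remainder 0
1179 ÷ 2 = 589 remainder 1
589 ÷ 2 = 294 remainder 1
294 ÷ 2 = 147 remainder 0
147 ÷ 2 = 73 remainder 1
73 ÷ 2 = 36 remainder 1
36 ÷ 2 = 18 remainder 0
18 ÷ 2 = 9 remainder 0
9 ÷ 2 = 4 remainder 1
4 ÷ 2 = 2 remainder 0
2 ÷ 2 = 1 remainder 0
1 ÷ 2 = 0 remainder 1
Reading remainders bottom to top: 100100110110



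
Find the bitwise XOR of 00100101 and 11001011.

XOR: 1 when bits differ
  00100101
^ 11001011
----------
  11101110
Decimal: 37 ^ 203 = 238



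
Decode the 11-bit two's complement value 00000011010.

Binary: 00000011010
Sign bit: 0 (non-negative)
Read directly as an unsigned value:
00000011010 = 16 + 8 + 2 = 26
Value: 26



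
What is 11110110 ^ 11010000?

XOR: 1 when bits differ
  11110110
^ 11010000
----------
  00100110
Decimal: 246 ^ 208 = 38



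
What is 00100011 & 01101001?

AND: 1 only when both bits are 1
  00100011
& 01101001
----------
  00100001
Decimal: 35 & 105 = 33



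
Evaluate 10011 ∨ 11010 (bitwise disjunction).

OR: 1 when either bit is 1
  10011
| 11010
-------
  11011
Decimal: 19 | 26 = 27



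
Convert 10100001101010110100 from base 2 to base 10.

Sum of powers of 2 for each 1-bit:
2^2 + 2^4 + 2^5 + 2^7 + 2^9 + 2^11 + 2^12 + 2^17 + 2^19
= 4 + 16 + 32 + 128 + 512 + 2048 + 4096 + 131072 + 524288
= 662196



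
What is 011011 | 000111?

OR: 1 when either bit is 1
  011011
| 000111
--------
  011111
Decimal: 27 | 7 = 31



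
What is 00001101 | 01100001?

OR: 1 when either bit is 1
  00001101
| 01100001
----------
  01101101
Decimal: 13 | 97 = 109



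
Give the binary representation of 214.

Using repeated division by 2:
214 ÷ 2 = 107 remainder 0
107 ÷ 2 = 53 remainder 1
53 ÷ 2 = 26 remainder 1
26 ÷ 2 = 13 remainder 0
13 ÷ 2 = 6 remainder 1
6 ÷ 2 = 3 remainder 0
3 ÷ 2 = 1 remainder 1
1 ÷ 2 = 0 remainder 1
Reading remainders bottom to top: 11010110



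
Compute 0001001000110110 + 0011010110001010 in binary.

Add column by column from the right: bit + bit + carry-in; write the sum mod 2, carry 1 when the sum is 2 or 3.
carry:  0110000001111100
        0001001000110110
+       0011010110001010
------------------------
       00100011111000000
(the carry out of the leftmost column, 0, becomes the leading bit)
Decimal check:
  0001001000110110 = 4096 + 512 + 32 + 16 + 4 + 2 = 4662
  0011010110001010 = 8192 + 4096 + 1024 + 256 + 128 + 8 + 2 = 13706
  4662 + 13706 = 18368, and 00100011111000000 = 16384 + 1024 + 512 + 256 + 128 + 64 = 18368 ✓

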